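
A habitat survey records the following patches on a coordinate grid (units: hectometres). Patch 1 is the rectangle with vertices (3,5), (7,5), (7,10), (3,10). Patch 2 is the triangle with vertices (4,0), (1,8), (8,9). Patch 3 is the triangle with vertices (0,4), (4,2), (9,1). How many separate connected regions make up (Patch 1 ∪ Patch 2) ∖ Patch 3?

2

(Patch 1 ∪ Patch 2) ∖ Patch 3 splits into 2 disjoint pieces (area 32.9947, area 1.7394).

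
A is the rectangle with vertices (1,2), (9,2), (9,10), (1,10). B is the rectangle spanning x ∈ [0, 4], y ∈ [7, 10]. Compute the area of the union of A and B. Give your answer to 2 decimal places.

67.00

By inclusion–exclusion:
Individual areas: |A| = 64, |B| = 12.
|A∩B|: x∈[1,4], y∈[7,10] → 3·3 = 9.
|A ∪ B| = 76 − 9 = 67.00.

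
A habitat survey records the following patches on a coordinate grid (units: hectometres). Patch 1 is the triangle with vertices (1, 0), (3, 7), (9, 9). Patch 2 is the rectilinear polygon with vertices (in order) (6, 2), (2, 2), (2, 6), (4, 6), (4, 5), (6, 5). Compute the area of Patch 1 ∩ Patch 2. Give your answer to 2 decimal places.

The intersection is the polygon with vertices (2.714,6), (4,6), (4,5), (5.444,5), (2.778,2), (2,2), (2,3.5).
By the shoelace formula its area is 7.44.

7.44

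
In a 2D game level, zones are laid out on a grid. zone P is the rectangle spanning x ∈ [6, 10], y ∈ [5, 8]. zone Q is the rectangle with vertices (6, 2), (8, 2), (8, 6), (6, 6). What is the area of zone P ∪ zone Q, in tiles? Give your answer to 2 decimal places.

18.00

By inclusion–exclusion:
Individual areas: |zone P| = 12, |zone Q| = 8.
|zone P∩zone Q|: x∈[6,8], y∈[5,6] → 2·1 = 2.
|zone P ∪ zone Q| = 20 − 2 = 18.00.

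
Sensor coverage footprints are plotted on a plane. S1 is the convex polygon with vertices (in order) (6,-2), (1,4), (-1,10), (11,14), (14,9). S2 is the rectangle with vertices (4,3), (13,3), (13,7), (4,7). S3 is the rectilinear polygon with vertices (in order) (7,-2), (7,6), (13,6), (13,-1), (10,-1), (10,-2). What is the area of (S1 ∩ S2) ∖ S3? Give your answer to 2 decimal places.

|S1 ∩ S2| = 28.3636.
|(S1 ∩ S2) ∩ S3| = 11.1818.
|(S1 ∩ S2) ∖ S3| = 28.3636 − 11.1818 = 17.18.

17.18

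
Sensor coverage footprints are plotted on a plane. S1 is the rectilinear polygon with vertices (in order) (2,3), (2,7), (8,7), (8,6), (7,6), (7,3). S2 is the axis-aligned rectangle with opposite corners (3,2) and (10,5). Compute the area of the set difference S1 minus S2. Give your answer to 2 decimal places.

13.00

|S1| = 21, |S1∩S2| = 8.
|S1 ∖ S2| = |S1| − |S1∩S2| = 21 − 8 = 13.00.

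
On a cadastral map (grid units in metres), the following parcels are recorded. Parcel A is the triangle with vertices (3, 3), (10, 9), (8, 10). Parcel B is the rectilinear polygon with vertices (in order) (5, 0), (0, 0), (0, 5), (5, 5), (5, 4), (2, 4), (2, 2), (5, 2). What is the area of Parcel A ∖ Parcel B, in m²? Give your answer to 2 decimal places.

|Parcel A| = 9.5, |Parcel A∩Parcel B| = 0.631.
|Parcel A ∖ Parcel B| = |Parcel A| − |Parcel A∩Parcel B| = 9.5 − 0.631 = 8.87.

8.87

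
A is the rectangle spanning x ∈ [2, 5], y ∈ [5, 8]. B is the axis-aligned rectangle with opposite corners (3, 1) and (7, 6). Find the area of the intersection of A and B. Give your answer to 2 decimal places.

|A∩B|: x∈[3,5], y∈[5,6] → 2·1 = 2.

2.00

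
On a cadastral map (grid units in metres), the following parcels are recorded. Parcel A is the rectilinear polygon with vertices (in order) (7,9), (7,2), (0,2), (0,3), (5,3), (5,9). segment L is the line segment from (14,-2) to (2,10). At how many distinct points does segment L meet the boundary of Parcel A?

2

The segment meets the boundary at (5,7), (7,5).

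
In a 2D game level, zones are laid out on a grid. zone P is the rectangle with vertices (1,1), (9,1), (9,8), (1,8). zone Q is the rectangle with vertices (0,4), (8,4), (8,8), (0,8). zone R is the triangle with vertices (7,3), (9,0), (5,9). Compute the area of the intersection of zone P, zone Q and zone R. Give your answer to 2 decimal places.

The intersection is the polygon with vertices (6.667,4), (5.333,8), (5.444,8), (7.222,4).
By the shoelace formula its area is 1.33.

1.33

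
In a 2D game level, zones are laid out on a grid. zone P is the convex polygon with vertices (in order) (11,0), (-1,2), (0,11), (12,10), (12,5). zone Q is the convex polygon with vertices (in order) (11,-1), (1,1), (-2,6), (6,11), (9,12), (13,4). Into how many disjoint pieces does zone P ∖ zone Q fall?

zone P ∖ zone Q splits into 3 disjoint pieces (area 1.5596, area 10.766, area 4.1739).

3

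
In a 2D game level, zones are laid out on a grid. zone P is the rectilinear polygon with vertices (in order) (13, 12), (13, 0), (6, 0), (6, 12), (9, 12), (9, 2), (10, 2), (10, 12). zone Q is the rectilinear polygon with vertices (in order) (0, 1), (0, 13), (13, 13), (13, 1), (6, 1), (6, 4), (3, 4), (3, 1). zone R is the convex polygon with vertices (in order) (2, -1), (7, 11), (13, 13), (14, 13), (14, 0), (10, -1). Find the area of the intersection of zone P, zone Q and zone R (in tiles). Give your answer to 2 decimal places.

63.47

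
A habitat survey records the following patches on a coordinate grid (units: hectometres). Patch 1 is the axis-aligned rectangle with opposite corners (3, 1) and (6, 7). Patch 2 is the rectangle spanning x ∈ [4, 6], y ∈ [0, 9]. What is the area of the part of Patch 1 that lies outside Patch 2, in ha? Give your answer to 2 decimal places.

6.00

|Patch 1∩Patch 2|: x∈[4,6], y∈[1,7] → 2·6 = 12.
|Patch 1| = 18.
|Patch 1 ∖ Patch 2| = |Patch 1| − |Patch 1∩Patch 2| = 18 − 12 = 6.00.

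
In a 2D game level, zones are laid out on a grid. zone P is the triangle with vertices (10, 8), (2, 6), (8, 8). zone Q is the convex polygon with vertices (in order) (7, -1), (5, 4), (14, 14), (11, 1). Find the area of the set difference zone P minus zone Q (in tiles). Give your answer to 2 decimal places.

1.68

|zone P| = 2, |zone P∩zone Q| = 0.3161.
|zone P ∖ zone Q| = |zone P| − |zone P∩zone Q| = 2 − 0.3161 = 1.68.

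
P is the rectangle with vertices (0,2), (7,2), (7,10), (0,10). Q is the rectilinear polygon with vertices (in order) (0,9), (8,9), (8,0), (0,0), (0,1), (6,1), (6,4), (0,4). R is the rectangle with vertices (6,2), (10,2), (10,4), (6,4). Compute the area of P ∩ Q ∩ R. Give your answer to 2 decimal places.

2.00

The intersection is the polygon with vertices (6,2), (6,4), (7,4), (7,2).
By the shoelace formula its area is 2.00.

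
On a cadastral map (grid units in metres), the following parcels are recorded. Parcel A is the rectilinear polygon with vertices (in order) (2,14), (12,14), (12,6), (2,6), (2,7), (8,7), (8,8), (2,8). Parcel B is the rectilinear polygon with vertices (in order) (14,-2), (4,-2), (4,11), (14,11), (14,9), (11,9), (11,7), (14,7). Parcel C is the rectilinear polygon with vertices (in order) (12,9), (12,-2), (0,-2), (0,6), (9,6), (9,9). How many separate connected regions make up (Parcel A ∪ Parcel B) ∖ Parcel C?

(Parcel A ∪ Parcel B) ∖ Parcel C splits into 2 disjoint pieces (area 73, area 18).

2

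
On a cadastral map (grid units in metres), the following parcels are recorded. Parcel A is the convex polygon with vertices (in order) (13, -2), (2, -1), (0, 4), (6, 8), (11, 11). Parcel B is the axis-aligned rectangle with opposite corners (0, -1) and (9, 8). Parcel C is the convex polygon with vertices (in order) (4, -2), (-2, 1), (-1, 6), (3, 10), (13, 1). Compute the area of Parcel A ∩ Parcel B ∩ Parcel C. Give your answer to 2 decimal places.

57.03

The intersection is the polygon with vertices (5.553,7.702), (9,4.6), (9,-0.333), (7,-1), (2,-1), (0,4).
By the shoelace formula its area is 57.03.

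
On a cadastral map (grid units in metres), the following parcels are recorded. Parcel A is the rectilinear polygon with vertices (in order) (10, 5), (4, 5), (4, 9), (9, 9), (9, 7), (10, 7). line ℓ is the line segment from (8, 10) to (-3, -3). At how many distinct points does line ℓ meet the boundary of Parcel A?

The segment meets the boundary at (4,5.273), (7.154,9).

2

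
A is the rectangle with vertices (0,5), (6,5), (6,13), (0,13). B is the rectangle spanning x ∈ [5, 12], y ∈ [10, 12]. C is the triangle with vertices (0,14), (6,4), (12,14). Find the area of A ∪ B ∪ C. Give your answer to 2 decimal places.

87.60

By inclusion–exclusion:
Individual areas: |A| = 48, |B| = 14, |C| = 60.
|A∩B|: x∈[5,6], y∈[10,12] → 1·2 = 2.
|A∩C| = 24.
|B∩C| = 10.4.
|A∩B∩C| = 2.
|A ∪ B ∪ C| = 122 − 36.4 + 2 = 87.60.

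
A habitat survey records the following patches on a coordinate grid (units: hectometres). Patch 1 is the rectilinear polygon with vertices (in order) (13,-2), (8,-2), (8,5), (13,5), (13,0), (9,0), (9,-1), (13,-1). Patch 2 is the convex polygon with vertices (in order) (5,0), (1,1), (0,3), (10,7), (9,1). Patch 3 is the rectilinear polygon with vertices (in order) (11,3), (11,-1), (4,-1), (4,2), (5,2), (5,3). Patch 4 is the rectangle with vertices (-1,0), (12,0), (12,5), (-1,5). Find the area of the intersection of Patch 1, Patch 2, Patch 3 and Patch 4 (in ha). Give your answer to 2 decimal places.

2.46

The intersection is the polygon with vertices (8,0.75), (8,3), (9.333,3), (9,1).
By the shoelace formula its area is 2.46.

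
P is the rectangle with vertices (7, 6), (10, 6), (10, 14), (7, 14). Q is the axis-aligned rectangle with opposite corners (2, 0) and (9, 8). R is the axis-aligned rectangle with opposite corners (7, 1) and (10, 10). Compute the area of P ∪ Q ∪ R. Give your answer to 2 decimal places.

By inclusion–exclusion:
Individual areas: |P| = 24, |Q| = 56, |R| = 27.
|P∩Q|: x∈[7,9], y∈[6,8] → 2·2 = 4.
|P∩R|: x∈[7,10], y∈[6,10] → 3·4 = 12.
|Q∩R|: x∈[7,9], y∈[1,8] → 2·7 = 14.
|P∩Q∩R| = 4.
|P ∪ Q ∪ R| = 107 − 30 + 4 = 81.00.

81.00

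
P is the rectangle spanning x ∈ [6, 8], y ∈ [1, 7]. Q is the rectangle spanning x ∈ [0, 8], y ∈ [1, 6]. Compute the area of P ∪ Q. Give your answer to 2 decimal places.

42.00

By inclusion–exclusion:
Individual areas: |P| = 12, |Q| = 40.
|P∩Q|: x∈[6,8], y∈[1,6] → 2·5 = 10.
|P ∪ Q| = 52 − 10 = 42.00.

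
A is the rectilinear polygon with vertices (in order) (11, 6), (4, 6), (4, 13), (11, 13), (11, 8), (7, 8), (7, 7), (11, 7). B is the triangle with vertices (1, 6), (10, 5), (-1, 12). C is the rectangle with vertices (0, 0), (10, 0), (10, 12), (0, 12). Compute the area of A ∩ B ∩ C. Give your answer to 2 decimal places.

6.24

The intersection is the polygon with vertices (4,8.818), (8.429,6), (4,6).
By the shoelace formula its area is 6.24.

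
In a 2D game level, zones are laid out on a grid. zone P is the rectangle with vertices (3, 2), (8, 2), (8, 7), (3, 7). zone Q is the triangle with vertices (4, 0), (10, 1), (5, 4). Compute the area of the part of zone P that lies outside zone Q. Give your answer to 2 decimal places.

|zone P| = 25, |zone P∩zone Q| = 3.8.
|zone P ∖ zone Q| = |zone P| − |zone P∩zone Q| = 25 − 3.8 = 21.20.

21.20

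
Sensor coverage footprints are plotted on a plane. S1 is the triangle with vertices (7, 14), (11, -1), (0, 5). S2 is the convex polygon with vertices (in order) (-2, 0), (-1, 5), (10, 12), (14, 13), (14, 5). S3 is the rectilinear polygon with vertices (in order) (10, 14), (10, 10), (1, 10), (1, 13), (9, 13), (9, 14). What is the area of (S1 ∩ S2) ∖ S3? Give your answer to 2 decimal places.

|S1 ∩ S2| = 45.21.
|(S1 ∩ S2) ∩ S3| = 0.398.
|(S1 ∩ S2) ∖ S3| = 45.21 − 0.398 = 44.81.

44.81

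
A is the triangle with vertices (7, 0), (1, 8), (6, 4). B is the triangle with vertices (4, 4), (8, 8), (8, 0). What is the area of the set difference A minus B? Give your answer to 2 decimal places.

4.44

|A| = 8, |A∩B| = 3.5556.
|A ∖ B| = |A| − |A∩B| = 8 − 3.5556 = 4.44.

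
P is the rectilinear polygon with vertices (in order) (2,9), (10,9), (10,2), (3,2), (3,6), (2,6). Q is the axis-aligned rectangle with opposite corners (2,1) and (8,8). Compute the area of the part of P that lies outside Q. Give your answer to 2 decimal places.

|P| = 52, |P∩Q| = 32.
|P ∖ Q| = |P| − |P∩Q| = 52 − 32 = 20.00.

20.00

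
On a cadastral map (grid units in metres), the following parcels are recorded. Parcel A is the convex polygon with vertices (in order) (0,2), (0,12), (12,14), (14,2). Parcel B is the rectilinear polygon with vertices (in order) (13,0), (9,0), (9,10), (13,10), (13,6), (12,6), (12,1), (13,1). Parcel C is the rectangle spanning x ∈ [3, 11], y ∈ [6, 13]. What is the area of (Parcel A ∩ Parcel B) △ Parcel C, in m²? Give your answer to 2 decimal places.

67.67

|Parcel A ∩ Parcel B| = 27.6667.
|(Parcel A ∩ Parcel B) ∩ Parcel C| = 8.
|(Parcel A ∩ Parcel B) △ Parcel C| = 27.6667 + 56 − 16 = 67.67.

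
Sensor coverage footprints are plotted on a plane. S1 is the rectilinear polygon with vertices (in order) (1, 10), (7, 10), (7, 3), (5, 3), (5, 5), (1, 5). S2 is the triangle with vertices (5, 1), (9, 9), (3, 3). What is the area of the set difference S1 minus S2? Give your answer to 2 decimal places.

|S1| = 34, |S1∩S2| = 5.
|S1 ∖ S2| = |S1| − |S1∩S2| = 34 − 5 = 29.00.

29.00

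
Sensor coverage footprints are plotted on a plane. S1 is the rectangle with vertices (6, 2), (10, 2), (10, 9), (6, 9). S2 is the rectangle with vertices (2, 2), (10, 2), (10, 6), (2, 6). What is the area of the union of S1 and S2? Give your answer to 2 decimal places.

By inclusion–exclusion:
Individual areas: |S1| = 28, |S2| = 32.
|S1∩S2|: x∈[6,10], y∈[2,6] → 4·4 = 16.
|S1 ∪ S2| = 60 − 16 = 44.00.

44.00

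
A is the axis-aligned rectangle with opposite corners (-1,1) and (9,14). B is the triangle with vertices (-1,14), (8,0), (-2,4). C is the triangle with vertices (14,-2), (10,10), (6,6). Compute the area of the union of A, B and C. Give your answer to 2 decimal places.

By inclusion–exclusion:
Individual areas: |A| = 130, |B| = 52, |C| = 32.
|A∩B| = 45.8714.
|A∩C| = 9.
|B∩C| = 0.
|A∩B∩C| = 0.
|A ∪ B ∪ C| = 214 − 54.8714 + 0 = 159.13.

159.13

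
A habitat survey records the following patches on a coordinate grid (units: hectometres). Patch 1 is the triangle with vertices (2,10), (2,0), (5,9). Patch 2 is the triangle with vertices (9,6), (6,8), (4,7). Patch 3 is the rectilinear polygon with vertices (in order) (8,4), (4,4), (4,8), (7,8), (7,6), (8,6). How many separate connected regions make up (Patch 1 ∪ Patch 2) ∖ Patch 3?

2

(Patch 1 ∪ Patch 2) ∖ Patch 3 splits into 2 disjoint pieces (area 14.3333, area 0.9333).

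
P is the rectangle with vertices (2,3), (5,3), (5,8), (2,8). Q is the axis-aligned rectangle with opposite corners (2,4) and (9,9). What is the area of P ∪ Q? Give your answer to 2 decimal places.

By inclusion–exclusion:
Individual areas: |P| = 15, |Q| = 35.
|P∩Q|: x∈[2,5], y∈[4,8] → 3·4 = 12.
|P ∪ Q| = 50 − 12 = 38.00.

38.00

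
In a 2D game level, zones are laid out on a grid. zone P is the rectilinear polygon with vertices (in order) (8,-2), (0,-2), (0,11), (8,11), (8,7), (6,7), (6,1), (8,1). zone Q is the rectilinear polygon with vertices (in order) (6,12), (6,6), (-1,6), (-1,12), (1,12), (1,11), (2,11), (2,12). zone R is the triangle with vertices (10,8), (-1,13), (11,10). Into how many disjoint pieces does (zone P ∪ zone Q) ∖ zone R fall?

(zone P ∪ zone Q) ∖ zone R splits into 3 disjoint pieces (area 94.6364, area 1.125, area 0.125).

3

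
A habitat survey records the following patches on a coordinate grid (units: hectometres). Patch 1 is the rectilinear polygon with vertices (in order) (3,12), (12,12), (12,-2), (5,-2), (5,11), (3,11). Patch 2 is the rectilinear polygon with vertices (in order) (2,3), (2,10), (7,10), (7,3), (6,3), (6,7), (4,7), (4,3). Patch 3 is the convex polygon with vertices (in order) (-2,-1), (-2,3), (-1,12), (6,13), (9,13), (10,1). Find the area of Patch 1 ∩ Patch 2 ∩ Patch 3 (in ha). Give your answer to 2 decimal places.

The intersection is the polygon with vertices (7,10), (7,3), (6,3), (6,7), (5,7), (5,10).
By the shoelace formula its area is 10.00.

10.00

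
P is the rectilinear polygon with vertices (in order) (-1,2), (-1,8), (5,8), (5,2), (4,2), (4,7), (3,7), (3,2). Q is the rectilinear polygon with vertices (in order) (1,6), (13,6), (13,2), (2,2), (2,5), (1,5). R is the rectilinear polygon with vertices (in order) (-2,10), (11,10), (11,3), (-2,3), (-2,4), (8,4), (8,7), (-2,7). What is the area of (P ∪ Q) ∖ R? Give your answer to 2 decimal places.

|P ∪ Q| = 67.
|(P ∪ Q) ∩ R| = 24.
|(P ∪ Q) ∖ R| = 67 − 24 = 43.00.

43.00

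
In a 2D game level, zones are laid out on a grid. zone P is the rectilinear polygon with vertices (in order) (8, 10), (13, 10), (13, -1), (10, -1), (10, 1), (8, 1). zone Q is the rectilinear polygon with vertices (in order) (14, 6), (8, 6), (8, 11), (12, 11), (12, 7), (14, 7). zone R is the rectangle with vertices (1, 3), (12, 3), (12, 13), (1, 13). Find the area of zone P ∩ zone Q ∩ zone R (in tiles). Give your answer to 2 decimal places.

The intersection is the polygon with vertices (12,7), (12,6), (8,6), (8,10), (12,10).
By the shoelace formula its area is 16.00.

16.00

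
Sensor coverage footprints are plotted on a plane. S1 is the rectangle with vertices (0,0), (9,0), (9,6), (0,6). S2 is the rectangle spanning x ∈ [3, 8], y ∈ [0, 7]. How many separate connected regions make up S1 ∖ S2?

S1 ∖ S2 splits into 2 disjoint pieces (area 6, area 18).

2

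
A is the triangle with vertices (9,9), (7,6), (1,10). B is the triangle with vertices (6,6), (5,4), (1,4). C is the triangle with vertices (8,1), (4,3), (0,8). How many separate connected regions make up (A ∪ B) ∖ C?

3

(A ∪ B) ∖ C splits into 3 disjoint pieces (area 13, area 2.2493, area 0.7333).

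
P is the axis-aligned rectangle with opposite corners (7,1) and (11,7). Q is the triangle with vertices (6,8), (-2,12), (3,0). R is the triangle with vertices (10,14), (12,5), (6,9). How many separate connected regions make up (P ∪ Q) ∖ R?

(P ∪ Q) ∖ R splits into 2 disjoint pieces (area 22.6667, area 38).

2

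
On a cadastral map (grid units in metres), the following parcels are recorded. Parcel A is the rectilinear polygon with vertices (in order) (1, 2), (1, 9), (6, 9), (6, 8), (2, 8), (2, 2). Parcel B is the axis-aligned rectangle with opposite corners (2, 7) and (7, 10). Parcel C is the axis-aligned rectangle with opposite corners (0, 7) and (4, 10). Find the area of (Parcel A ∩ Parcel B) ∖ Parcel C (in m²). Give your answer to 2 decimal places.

2.00

|Parcel A ∩ Parcel B| = 4.
|(Parcel A ∩ Parcel B) ∩ Parcel C| = 2.
|(Parcel A ∩ Parcel B) ∖ Parcel C| = 4 − 2 = 2.00.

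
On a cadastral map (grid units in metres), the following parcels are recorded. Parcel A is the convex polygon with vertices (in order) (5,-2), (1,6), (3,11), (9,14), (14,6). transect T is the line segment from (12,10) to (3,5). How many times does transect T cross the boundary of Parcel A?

The segment meets the boundary at (11.629,9.794).

1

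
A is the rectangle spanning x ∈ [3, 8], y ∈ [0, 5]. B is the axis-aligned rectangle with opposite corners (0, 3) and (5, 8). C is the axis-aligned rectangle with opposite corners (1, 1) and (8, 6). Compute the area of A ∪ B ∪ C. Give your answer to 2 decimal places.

By inclusion–exclusion:
Individual areas: |A| = 25, |B| = 25, |C| = 35.
|A∩B|: x∈[3,5], y∈[3,5] → 2·2 = 4.
|A∩C|: x∈[3,8], y∈[1,5] → 5·4 = 20.
|B∩C|: x∈[1,5], y∈[3,6] → 4·3 = 12.
|A∩B∩C| = 4.
|A ∪ B ∪ C| = 85 − 36 + 4 = 53.00.

53.00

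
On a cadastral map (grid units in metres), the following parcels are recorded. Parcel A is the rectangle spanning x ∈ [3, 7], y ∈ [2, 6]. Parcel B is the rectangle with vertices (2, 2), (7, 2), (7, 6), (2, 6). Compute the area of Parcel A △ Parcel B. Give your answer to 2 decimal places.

|Parcel A∩Parcel B|: x∈[3,7], y∈[2,6] → 4·4 = 16.
|Parcel A △ Parcel B| = |Parcel A| + |Parcel B| − 2·|Parcel A∩Parcel B| = 16 + 20 − 32 = 4.00.

4.00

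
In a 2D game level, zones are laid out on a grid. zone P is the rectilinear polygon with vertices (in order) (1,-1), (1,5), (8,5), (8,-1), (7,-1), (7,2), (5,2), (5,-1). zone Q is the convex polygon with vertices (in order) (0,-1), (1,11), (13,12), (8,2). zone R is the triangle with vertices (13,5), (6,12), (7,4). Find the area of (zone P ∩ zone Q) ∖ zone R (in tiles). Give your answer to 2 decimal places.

|zone P ∩ zone Q| = 28.6875.
|(zone P ∩ zone Q) ∩ zone R| = 0.9792.
|(zone P ∩ zone Q) ∖ zone R| = 28.6875 − 0.9792 = 27.71.

27.71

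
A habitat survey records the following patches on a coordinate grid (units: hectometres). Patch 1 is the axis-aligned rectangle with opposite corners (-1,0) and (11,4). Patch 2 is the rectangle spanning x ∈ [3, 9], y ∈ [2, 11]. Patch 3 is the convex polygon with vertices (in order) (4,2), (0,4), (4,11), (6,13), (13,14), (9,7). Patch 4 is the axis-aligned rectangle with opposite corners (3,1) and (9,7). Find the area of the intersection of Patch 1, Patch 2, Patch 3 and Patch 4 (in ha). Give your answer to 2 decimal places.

The intersection is the polygon with vertices (6,4), (4,2), (3,2.5), (3,4).
By the shoelace formula its area is 3.75.

3.75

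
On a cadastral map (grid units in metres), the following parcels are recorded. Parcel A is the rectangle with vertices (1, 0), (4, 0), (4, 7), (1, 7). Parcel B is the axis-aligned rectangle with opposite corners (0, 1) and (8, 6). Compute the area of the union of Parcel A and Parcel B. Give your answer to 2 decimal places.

By inclusion–exclusion:
Individual areas: |Parcel A| = 21, |Parcel B| = 40.
|Parcel A∩Parcel B|: x∈[1,4], y∈[1,6] → 3·5 = 15.
|Parcel A ∪ Parcel B| = 61 − 15 = 46.00.

46.00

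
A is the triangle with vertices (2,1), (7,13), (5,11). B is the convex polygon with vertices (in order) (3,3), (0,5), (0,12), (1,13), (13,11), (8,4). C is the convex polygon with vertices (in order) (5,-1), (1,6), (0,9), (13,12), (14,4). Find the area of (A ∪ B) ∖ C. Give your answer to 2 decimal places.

25.84

|A ∪ B| = 90.0043.
|(A ∪ B) ∩ C| = 64.1634.
|(A ∪ B) ∖ C| = 90.0043 − 64.1634 = 25.84.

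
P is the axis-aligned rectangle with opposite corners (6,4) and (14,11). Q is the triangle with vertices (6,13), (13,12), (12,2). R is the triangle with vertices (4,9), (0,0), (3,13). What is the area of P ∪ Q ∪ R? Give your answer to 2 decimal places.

79.15

By inclusion–exclusion:
Individual areas: |P| = 56, |Q| = 35.5, |R| = 12.5.
|P∩Q| = 24.85.
|P∩R| = 0.
|Q∩R| = 0.
|P∩Q∩R| = 0.
|P ∪ Q ∪ R| = 104 − 24.85 + 0 = 79.15.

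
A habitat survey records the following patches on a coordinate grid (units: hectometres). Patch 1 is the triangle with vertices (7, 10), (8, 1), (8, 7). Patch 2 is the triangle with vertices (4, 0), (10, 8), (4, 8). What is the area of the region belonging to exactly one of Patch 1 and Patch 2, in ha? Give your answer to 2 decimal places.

23.71

|Patch 1| = 3, |Patch 2| = 24, |Patch 1∩Patch 2| = 1.647.
|Patch 1 △ Patch 2| = |Patch 1| + |Patch 2| − 2·|Patch 1∩Patch 2| = 3 + 24 − 3.2939 = 23.71.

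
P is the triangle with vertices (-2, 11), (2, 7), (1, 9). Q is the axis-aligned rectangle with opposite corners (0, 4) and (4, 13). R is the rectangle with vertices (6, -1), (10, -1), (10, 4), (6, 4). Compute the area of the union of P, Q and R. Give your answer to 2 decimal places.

By inclusion–exclusion:
Individual areas: |P| = 2, |Q| = 36, |R| = 20.
|P∩Q| = 1.3333.
|P∩R| = 0.
|Q∩R| = 0 (no overlap).
|P∩Q∩R| = 0.
|P ∪ Q ∪ R| = 58 − 1.3333 + 0 = 56.67.

56.67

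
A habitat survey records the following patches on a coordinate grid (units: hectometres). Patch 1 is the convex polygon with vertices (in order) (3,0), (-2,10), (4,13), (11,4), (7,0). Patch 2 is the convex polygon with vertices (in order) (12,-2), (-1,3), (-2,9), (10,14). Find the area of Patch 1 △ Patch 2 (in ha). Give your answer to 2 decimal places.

|Patch 1| = 95.5, |Patch 2| = 137.5, |Patch 1∩Patch 2| = 84.108.
|Patch 1 △ Patch 2| = |Patch 1| + |Patch 2| − 2·|Patch 1∩Patch 2| = 95.5 + 137.5 − 168.2159 = 64.78.

64.78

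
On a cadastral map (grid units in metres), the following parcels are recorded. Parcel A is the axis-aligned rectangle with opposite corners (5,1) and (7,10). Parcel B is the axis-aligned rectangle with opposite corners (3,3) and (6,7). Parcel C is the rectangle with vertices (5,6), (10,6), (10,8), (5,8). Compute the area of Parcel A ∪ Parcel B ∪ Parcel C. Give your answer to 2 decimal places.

32.00

By inclusion–exclusion:
Individual areas: |Parcel A| = 18, |Parcel B| = 12, |Parcel C| = 10.
|Parcel A∩Parcel B|: x∈[5,6], y∈[3,7] → 1·4 = 4.
|Parcel A∩Parcel C|: x∈[5,7], y∈[6,8] → 2·2 = 4.
|Parcel B∩Parcel C|: x∈[5,6], y∈[6,7] → 1·1 = 1.
|Parcel A∩Parcel B∩Parcel C| = 1.
|Parcel A ∪ Parcel B ∪ Parcel C| = 40 − 9 + 1 = 32.00.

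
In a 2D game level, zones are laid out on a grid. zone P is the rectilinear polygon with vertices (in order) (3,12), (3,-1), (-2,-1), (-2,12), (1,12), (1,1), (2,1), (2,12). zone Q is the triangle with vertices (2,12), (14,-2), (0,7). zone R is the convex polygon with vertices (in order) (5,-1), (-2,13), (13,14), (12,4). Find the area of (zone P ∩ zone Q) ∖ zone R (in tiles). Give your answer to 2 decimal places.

|zone P ∩ zone Q| = 7.5952.
|(zone P ∩ zone Q) ∩ zone R| = 6.7183.
|(zone P ∩ zone Q) ∖ zone R| = 7.5952 − 6.7183 = 0.88.

0.88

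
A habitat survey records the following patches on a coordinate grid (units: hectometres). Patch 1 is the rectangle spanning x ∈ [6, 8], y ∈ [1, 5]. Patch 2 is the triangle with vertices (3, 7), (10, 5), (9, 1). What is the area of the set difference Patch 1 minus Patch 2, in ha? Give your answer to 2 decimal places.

|Patch 1| = 8, |Patch 1∩Patch 2| = 4.
|Patch 1 ∖ Patch 2| = |Patch 1| − |Patch 1∩Patch 2| = 8 − 4 = 4.00.

4.00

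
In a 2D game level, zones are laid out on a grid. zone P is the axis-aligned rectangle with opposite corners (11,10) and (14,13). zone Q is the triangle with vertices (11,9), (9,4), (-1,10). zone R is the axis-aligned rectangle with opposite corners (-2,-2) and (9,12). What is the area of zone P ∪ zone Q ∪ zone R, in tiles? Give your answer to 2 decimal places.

168.17

By inclusion–exclusion:
Individual areas: |zone P| = 9, |zone Q| = 31, |zone R| = 154.
|zone P∩zone Q| = 0.
|zone P∩zone R| = 0 (no overlap).
|zone Q∩zone R| = 25.8333.
|zone P∩zone Q∩zone R| = 0.
|zone P ∪ zone Q ∪ zone R| = 194 − 25.8333 + 0 = 168.17.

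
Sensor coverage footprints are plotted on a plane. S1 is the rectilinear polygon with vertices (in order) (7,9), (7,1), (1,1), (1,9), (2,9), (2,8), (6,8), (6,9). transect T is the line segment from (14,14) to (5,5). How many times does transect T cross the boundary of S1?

1

The segment meets the boundary at (7,7).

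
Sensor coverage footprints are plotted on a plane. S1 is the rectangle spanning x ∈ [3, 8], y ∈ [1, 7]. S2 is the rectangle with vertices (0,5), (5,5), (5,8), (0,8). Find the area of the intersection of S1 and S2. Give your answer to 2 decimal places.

|S1∩S2|: x∈[3,5], y∈[5,7] → 2·2 = 4.

4.00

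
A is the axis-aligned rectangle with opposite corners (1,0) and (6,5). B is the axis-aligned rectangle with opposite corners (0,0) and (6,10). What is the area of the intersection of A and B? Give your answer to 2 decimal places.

|A∩B|: x∈[1,6], y∈[0,5] → 5·5 = 25.

25.00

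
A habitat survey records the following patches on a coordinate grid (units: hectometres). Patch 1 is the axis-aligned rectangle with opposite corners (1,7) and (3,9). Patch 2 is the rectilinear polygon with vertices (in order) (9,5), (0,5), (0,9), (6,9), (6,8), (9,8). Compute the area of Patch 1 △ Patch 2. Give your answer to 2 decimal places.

29.00

|Patch 1| = 4, |Patch 2| = 33, |Patch 1∩Patch 2| = 4.
|Patch 1 △ Patch 2| = |Patch 1| + |Patch 2| − 2·|Patch 1∩Patch 2| = 4 + 33 − 8 = 29.00.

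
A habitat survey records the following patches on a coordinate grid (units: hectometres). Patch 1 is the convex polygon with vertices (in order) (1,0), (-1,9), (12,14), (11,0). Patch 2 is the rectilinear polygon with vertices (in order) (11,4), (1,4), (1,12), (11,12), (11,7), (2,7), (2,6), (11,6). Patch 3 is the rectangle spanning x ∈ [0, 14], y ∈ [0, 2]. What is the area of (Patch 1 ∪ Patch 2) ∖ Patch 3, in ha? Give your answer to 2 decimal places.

|Patch 1 ∪ Patch 2| = 139.9692.
|(Patch 1 ∪ Patch 2) ∩ Patch 3| = 20.5873.
|(Patch 1 ∪ Patch 2) ∖ Patch 3| = 139.9692 − 20.5873 = 119.38.

119.38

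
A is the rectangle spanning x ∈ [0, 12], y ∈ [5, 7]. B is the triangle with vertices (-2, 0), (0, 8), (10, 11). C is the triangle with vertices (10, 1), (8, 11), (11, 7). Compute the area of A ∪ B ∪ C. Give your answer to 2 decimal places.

By inclusion–exclusion:
Individual areas: |A| = 24, |B| = 37, |C| = 11.
|A∩B| = 9.0909.
|A∩C| = 3.6667.
|B∩C| = 0.3866.
|A∩B∩C| = 0.
|A ∪ B ∪ C| = 72 − 13.1442 + 0 = 58.86.

58.86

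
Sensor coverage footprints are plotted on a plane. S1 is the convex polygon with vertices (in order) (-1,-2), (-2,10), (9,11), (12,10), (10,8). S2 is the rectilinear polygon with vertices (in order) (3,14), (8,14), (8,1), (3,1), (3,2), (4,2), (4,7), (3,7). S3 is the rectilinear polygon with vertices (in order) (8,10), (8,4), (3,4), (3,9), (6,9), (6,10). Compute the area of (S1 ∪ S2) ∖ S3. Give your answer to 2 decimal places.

|S1 ∪ S2| = 122.9727.
|(S1 ∪ S2) ∩ S3| = 27.
|(S1 ∪ S2) ∖ S3| = 122.9727 − 27 = 95.97.

95.97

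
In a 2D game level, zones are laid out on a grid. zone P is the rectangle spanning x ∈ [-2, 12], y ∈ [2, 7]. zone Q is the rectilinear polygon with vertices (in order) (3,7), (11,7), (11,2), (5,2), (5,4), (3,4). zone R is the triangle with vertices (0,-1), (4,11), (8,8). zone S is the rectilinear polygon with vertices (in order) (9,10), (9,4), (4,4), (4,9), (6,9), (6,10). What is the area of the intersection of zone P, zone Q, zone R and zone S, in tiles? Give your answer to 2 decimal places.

The intersection is the polygon with vertices (7.111,7), (4.444,4), (4,4), (4,7).
By the shoelace formula its area is 5.33.

5.33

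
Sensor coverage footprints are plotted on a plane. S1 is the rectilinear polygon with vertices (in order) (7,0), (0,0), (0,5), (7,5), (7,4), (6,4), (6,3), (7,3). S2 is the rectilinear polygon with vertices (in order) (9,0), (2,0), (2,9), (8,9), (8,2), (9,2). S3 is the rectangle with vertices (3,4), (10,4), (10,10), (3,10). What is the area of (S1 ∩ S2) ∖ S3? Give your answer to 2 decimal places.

|S1 ∩ S2| = 24.
|(S1 ∩ S2) ∩ S3| = 4.
|(S1 ∩ S2) ∖ S3| = 24 − 4 = 20.00.

20.00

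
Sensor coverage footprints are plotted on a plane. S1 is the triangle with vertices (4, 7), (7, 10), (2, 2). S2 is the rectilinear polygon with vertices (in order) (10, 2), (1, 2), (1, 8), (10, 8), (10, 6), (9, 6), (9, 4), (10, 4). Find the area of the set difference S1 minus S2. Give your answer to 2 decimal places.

|S1| = 4.5, |S1∩S2| = 3.75.
|S1 ∖ S2| = |S1| − |S1∩S2| = 4.5 − 3.75 = 0.75.

0.75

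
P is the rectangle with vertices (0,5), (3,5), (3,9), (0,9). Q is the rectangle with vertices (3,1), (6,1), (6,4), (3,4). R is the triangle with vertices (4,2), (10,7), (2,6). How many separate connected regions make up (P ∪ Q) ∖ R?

2

(P ∪ Q) ∖ R splits into 2 disjoint pieces (area 11.1875, area 5.6667).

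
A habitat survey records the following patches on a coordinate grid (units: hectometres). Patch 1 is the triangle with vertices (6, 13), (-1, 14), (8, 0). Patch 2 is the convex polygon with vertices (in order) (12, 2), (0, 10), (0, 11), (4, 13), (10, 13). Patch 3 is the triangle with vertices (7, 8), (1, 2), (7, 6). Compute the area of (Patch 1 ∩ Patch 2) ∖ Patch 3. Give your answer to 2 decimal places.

25.53

|Patch 1 ∩ Patch 2| = 27.3464.
|(Patch 1 ∩ Patch 2) ∩ Patch 3| = 1.8167.
|(Patch 1 ∩ Patch 2) ∖ Patch 3| = 27.3464 − 1.8167 = 25.53.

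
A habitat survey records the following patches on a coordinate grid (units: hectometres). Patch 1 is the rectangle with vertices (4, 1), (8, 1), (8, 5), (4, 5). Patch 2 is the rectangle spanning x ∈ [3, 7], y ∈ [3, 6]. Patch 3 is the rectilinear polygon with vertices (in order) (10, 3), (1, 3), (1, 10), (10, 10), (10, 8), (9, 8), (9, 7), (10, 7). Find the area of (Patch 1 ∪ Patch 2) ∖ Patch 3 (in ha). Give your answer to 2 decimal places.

|Patch 1 ∪ Patch 2| = 22.
|(Patch 1 ∪ Patch 2) ∩ Patch 3| = 14.
|(Patch 1 ∪ Patch 2) ∖ Patch 3| = 22 − 14 = 8.00.

8.00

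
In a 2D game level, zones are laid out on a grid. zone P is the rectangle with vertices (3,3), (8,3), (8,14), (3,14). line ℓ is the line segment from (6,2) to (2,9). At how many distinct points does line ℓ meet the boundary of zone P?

2

The segment meets the boundary at (3,7.25), (5.429,3).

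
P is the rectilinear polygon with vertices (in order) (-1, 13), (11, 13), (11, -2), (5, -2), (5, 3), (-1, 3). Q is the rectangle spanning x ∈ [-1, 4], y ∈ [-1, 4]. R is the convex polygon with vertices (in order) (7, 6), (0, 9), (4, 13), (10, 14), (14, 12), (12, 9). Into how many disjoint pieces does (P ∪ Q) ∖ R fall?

(P ∪ Q) ∖ R is a single connected region.

1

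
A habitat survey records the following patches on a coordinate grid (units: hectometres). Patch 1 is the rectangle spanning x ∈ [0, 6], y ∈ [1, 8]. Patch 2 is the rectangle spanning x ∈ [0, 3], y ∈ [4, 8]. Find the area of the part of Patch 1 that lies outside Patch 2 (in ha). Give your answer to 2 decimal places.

30.00

|Patch 1∩Patch 2|: x∈[0,3], y∈[4,8] → 3·4 = 12.
|Patch 1| = 42.
|Patch 1 ∖ Patch 2| = |Patch 1| − |Patch 1∩Patch 2| = 42 − 12 = 30.00.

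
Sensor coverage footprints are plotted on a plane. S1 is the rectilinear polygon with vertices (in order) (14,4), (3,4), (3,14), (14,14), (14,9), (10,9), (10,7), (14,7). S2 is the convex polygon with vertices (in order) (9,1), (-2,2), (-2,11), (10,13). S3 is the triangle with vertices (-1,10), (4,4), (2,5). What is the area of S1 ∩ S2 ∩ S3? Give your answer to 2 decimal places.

0.35

The intersection is the polygon with vertices (3,5.2), (4,4), (3,4.5).
By the shoelace formula its area is 0.35.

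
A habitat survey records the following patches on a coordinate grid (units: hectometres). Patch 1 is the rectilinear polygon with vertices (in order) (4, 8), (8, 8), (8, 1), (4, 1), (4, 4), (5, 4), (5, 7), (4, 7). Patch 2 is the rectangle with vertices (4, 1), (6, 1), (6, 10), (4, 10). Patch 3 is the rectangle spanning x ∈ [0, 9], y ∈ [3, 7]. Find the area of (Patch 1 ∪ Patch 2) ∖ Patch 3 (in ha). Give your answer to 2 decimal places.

16.00

|Patch 1 ∪ Patch 2| = 32.
|(Patch 1 ∪ Patch 2) ∩ Patch 3| = 16.
|(Patch 1 ∪ Patch 2) ∖ Patch 3| = 32 − 16 = 16.00.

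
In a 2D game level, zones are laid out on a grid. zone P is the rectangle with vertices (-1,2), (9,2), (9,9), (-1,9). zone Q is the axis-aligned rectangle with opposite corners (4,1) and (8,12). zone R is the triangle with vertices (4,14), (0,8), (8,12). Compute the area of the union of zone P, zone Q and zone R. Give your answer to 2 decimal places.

By inclusion–exclusion:
Individual areas: |zone P| = 70, |zone Q| = 44, |zone R| = 16.
|zone P∩zone Q|: x∈[4,8], y∈[2,9] → 4·7 = 28.
|zone P∩zone R| = 0.6667.
|zone Q∩zone R| = 4.
|zone P∩zone Q∩zone R| = 0.
|zone P ∪ zone Q ∪ zone R| = 130 − 32.6667 + 0 = 97.33.

97.33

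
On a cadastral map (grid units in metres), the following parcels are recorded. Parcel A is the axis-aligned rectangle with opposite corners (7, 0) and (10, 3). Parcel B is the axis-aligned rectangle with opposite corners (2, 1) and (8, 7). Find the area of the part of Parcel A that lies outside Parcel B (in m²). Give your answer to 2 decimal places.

7.00

|Parcel A∩Parcel B|: x∈[7,8], y∈[1,3] → 1·2 = 2.
|Parcel A| = 9.
|Parcel A ∖ Parcel B| = |Parcel A| − |Parcel A∩Parcel B| = 9 − 2 = 7.00.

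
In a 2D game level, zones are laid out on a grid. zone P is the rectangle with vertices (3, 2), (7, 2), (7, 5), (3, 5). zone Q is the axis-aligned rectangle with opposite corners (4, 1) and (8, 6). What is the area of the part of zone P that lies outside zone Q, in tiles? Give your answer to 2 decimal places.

|zone P∩zone Q|: x∈[4,7], y∈[2,5] → 3·3 = 9.
|zone P| = 12.
|zone P ∖ zone Q| = |zone P| − |zone P∩zone Q| = 12 − 9 = 3.00.

3.00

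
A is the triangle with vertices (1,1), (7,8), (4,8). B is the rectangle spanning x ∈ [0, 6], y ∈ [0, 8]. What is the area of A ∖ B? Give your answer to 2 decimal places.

|A| = 10.5, |A∩B| = 9.9167.
|A ∖ B| = |A| − |A∩B| = 10.5 − 9.9167 = 0.58.

0.58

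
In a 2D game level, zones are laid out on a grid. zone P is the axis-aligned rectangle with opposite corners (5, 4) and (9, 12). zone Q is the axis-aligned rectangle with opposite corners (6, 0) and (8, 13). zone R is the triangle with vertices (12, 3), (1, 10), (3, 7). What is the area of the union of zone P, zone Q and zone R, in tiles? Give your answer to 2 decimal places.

47.66

By inclusion–exclusion:
Individual areas: |zone P| = 32, |zone Q| = 26, |zone R| = 9.5.
|zone P∩zone Q|: x∈[6,8], y∈[4,12] → 2·8 = 16.
|zone P∩zone R| = 3.8384.
|zone Q∩zone R| = 1.9192.
|zone P∩zone Q∩zone R| = 1.9192.
|zone P ∪ zone Q ∪ zone R| = 67.5 − 21.7576 + 1.9192 = 47.66.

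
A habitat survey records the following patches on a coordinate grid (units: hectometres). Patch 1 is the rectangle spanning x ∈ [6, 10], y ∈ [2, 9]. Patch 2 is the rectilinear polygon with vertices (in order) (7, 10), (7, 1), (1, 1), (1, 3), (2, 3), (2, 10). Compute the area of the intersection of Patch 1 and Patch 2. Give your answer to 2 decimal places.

7.00

The intersection is the polygon with vertices (6,2), (6,9), (7,9), (7,2).
By the shoelace formula its area is 7.00.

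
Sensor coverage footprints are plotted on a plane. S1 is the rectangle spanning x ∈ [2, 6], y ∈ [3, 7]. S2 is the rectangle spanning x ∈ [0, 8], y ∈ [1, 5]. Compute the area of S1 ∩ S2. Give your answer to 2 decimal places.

|S1∩S2|: x∈[2,6], y∈[3,5] → 4·2 = 8.

8.00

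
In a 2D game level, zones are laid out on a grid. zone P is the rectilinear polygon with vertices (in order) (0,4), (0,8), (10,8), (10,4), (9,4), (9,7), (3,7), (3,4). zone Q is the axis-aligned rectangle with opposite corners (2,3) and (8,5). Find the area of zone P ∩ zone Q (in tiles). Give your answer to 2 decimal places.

The intersection is the polygon with vertices (3,4), (2,4), (2,5), (3,5).
By the shoelace formula its area is 1.00.

1.00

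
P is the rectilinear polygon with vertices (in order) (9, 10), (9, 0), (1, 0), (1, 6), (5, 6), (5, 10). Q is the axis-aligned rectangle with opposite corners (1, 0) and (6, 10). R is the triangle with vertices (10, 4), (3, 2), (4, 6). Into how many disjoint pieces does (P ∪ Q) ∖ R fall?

(P ∪ Q) ∖ R is a single connected region.

1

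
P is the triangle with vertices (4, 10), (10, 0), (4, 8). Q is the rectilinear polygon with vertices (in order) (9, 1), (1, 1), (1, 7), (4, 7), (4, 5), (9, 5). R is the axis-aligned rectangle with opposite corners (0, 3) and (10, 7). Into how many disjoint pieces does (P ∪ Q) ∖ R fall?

(P ∪ Q) ∖ R splits into 2 disjoint pieces (area 16.1667, area 2.325).

2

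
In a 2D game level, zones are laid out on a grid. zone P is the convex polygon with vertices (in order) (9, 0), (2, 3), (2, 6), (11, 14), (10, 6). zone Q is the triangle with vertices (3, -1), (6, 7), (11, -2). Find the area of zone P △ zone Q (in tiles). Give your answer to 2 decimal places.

|zone P| = 66.5, |zone Q| = 33.5, |zone P∩zone Q| = 16.4103.
|zone P △ zone Q| = |zone P| + |zone Q| − 2·|zone P∩zone Q| = 66.5 + 33.5 − 32.8205 = 67.18.

67.18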